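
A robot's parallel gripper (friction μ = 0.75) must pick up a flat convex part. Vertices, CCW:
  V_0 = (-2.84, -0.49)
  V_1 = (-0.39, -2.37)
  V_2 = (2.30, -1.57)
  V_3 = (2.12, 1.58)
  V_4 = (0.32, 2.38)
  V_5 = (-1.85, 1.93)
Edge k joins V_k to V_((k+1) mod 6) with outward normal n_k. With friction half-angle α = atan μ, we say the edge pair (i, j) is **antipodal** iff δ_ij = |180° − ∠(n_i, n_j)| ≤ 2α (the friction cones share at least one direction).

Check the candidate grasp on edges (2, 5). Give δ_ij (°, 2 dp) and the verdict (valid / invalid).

δ = 25.52°, valid

α = atan 0.75 = 36.87°;  2α = 73.74°
edge 2: e_2 = (-0.18, +3.15);  n_2 = (+0.9984, +0.0570)
edge 5: e_5 = (-0.99, -2.42);  n_5 = (-0.9255, +0.3786)
∠(n_2, n_5) = 154.48°
δ = |180° − 154.48°| = 25.52°
25.52° ≤ 2α = 73.74°  →  valid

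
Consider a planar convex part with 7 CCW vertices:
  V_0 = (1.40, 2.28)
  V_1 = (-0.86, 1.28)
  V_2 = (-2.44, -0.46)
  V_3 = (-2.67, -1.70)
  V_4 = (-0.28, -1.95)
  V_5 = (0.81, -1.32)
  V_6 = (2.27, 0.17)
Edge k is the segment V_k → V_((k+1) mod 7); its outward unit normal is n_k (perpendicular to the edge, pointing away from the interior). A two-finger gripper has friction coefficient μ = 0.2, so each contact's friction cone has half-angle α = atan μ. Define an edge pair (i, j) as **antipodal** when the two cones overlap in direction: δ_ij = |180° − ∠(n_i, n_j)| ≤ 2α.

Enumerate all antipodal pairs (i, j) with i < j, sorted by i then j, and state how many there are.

α = atan 0.2 = 11.31°;  2α = 22.62°
n_0 = (-0.4046, +0.9145)
n_1 = (-0.7403, +0.6722)
n_2 = (-0.9832, +0.1824)
n_3 = (-0.1040, -0.9946)
n_4 = (+0.5004, -0.8658)
n_5 = (+0.7143, -0.6999)
n_6 = (+0.9245, +0.3812)
  (0,1): δ = 156.11°  ·
  (0,2): δ = 124.38°  ·
  (0,3): δ = 29.84°  ·
  (0,4): δ = 6.16°  ✓
  (0,5): δ = 21.71°  ✓
  (0,6): δ = 88.54°  ·
  (1,2): δ = 148.27°  ·
  (1,3): δ = 53.73°  ·
  (1,4): δ = 17.73°  ✓
  (1,5): δ = 2.18°  ✓
  (1,6): δ = 64.65°  ·
  (2,3): δ = 85.46°  ·
  (2,4): δ = 49.46°  ·
  (2,5): δ = 33.91°  ·
  (2,6): δ = 32.92°  ·
  (3,4): δ = 144.00°  ·
  (3,5): δ = 128.45°  ·
  (3,6): δ = 61.62°  ·
  (4,5): δ = 164.44°  ·
  (4,6): δ = 97.62°  ·
  (5,6): δ = 113.18°  ·
antipodal pairs: 4

count = 4; pairs: (0,4), (0,5), (1,4), (1,5)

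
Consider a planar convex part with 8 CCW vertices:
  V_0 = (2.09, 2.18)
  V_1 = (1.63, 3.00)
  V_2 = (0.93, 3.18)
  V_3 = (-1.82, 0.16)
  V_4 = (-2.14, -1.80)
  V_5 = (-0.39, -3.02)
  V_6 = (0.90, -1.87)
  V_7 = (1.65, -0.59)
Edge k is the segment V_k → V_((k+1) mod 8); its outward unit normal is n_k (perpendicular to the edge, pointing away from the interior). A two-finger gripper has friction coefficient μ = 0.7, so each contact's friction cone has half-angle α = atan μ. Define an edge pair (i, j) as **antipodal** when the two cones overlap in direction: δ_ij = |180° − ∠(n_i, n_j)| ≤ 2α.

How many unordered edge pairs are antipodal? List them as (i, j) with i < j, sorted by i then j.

α = atan 0.7 = 34.99°;  2α = 69.98°
n_0 = (+0.8721, +0.4893)
n_1 = (+0.2490, +0.9685)
n_2 = (-0.7394, +0.6733)
n_3 = (-0.9869, +0.1611)
n_4 = (-0.5719, -0.8203)
n_5 = (+0.6654, -0.7465)
n_6 = (+0.8628, -0.5055)
n_7 = (+0.9876, -0.1569)
  (0,1): δ = 133.71°  ·
  (0,2): δ = 71.61°  ·
  (0,3): δ = 38.56°  ✓
  (0,4): δ = 25.83°  ✓
  (0,5): δ = 102.42°  ·
  (0,6): δ = 120.34°  ·
  (0,7): δ = 141.68°  ·
  (1,2): δ = 117.90°  ·
  (1,3): δ = 84.85°  ·
  (1,4): δ = 20.46°  ✓
  (1,5): δ = 56.14°  ✓
  (1,6): δ = 74.05°  ·
  (1,7): δ = 95.40°  ·
  (2,3): δ = 146.95°  ·
  (2,4): δ = 82.56°  ·
  (2,5): δ = 5.96°  ✓
  (2,6): δ = 11.95°  ✓
  (2,7): δ = 33.30°  ✓
  (3,4): δ = 115.61°  ·
  (3,5): δ = 39.01°  ✓
  (3,6): δ = 21.10°  ✓
  (3,7): δ = 0.25°  ✓
  (4,5): δ = 103.40°  ·
  (4,6): δ = 85.49°  ·
  (4,7): δ = 64.14°  ✓
  (5,6): δ = 162.08°  ·
  (5,7): δ = 140.74°  ·
  (6,7): δ = 158.66°  ·
antipodal pairs: 11

count = 11; pairs: (0,3), (0,4), (1,4), (1,5), (2,5), (2,6), (2,7), (3,5), (3,6), (3,7), (4,7)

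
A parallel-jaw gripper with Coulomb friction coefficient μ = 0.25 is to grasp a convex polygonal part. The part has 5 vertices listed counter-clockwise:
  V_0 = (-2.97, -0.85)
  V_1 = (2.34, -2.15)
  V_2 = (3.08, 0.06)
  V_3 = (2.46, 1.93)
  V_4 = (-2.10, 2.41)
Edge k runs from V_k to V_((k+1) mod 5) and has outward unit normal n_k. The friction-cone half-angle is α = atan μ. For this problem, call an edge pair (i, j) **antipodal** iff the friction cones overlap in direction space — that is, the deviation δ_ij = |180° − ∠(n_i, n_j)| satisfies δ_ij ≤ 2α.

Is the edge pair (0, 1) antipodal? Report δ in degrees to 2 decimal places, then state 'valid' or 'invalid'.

δ = 94.76°, invalid

α = atan 0.25 = 14.04°;  2α = 28.07°
edge 0: e_0 = (+5.31, -1.30);  n_0 = (-0.2378, -0.9713)
edge 1: e_1 = (+0.74, +2.21);  n_1 = (+0.9483, -0.3175)
∠(n_0, n_1) = 85.24°
δ = |180° − 85.24°| = 94.76°
94.76° > 2α = 28.07°  →  invalid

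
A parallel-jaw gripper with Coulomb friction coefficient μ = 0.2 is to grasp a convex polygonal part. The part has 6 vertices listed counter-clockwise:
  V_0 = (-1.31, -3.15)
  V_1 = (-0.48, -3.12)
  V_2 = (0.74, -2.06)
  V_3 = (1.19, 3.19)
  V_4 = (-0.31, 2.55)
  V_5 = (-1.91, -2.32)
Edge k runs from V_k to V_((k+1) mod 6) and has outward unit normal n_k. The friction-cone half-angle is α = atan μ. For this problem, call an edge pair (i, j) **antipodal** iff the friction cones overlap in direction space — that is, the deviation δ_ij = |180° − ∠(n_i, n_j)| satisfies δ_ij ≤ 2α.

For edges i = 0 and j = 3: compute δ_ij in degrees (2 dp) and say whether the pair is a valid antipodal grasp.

α = atan 0.2 = 11.31°;  2α = 22.62°
edge 0: e_0 = (+0.83, +0.03);  n_0 = (+0.0361, -0.9993)
edge 3: e_3 = (-1.50, -0.64);  n_3 = (-0.3924, +0.9198)
∠(n_0, n_3) = 158.96°
δ = |180° − 158.96°| = 21.04°
21.04° ≤ 2α = 22.62°  →  valid

δ = 21.04°, valid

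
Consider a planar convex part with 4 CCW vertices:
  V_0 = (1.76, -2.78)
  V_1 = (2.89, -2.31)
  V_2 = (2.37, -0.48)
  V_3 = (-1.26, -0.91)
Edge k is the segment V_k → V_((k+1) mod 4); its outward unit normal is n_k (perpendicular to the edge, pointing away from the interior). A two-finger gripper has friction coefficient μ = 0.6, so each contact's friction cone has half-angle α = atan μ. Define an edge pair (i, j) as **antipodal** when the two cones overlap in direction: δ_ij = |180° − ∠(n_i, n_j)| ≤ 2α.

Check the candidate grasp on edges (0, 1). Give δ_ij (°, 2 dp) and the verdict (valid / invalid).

δ = 96.72°, invalid

α = atan 0.6 = 30.96°;  2α = 61.93°
edge 0: e_0 = (+1.13, +0.47);  n_0 = (+0.3840, -0.9233)
edge 1: e_1 = (-0.52, +1.83);  n_1 = (+0.9619, +0.2733)
∠(n_0, n_1) = 83.28°
δ = |180° − 83.28°| = 96.72°
96.72° > 2α = 61.93°  →  invalid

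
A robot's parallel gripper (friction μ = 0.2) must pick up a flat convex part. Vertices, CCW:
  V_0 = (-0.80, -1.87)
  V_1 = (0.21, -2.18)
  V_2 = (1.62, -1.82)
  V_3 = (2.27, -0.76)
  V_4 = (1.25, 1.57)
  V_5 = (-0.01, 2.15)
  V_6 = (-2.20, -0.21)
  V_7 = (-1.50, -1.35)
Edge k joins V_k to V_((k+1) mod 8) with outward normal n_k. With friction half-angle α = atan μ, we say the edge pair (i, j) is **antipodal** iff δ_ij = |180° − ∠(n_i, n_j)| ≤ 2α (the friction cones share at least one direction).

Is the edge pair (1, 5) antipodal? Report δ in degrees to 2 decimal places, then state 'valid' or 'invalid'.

α = atan 0.2 = 11.31°;  2α = 22.62°
edge 1: e_1 = (+1.41, +0.36);  n_1 = (+0.2474, -0.9689)
edge 5: e_5 = (-2.19, -2.36);  n_5 = (-0.7330, +0.6802)
∠(n_1, n_5) = 147.18°
δ = |180° − 147.18°| = 32.82°
32.82° > 2α = 22.62°  →  invalid

δ = 32.82°, invalid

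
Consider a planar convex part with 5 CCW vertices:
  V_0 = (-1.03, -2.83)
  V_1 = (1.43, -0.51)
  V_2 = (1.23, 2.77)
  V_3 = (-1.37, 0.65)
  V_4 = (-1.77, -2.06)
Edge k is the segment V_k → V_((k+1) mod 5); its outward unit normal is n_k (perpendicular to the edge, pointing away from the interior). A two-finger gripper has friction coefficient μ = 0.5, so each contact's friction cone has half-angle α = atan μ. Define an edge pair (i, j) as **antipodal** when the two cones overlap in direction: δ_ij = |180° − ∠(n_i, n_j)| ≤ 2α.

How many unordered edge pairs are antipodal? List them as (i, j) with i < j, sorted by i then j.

α = atan 0.5 = 26.57°;  2α = 53.13°
n_0 = (+0.6861, -0.7275)
n_1 = (+0.9981, +0.0609)
n_2 = (-0.6319, +0.7750)
n_3 = (-0.9893, +0.1460)
n_4 = (-0.7210, -0.6929)
  (0,1): δ = 129.83°  ·
  (0,2): δ = 4.13°  ✓
  (0,3): δ = 38.28°  ✓
  (0,4): δ = 90.54°  ·
  (1,2): δ = 54.30°  ·
  (1,3): δ = 11.89°  ✓
  (1,4): δ = 40.37°  ✓
  (2,3): δ = 137.59°  ·
  (2,4): δ = 85.33°  ·
  (3,4): δ = 127.74°  ·
antipodal pairs: 4

count = 4; pairs: (0,2), (0,3), (1,3), (1,4)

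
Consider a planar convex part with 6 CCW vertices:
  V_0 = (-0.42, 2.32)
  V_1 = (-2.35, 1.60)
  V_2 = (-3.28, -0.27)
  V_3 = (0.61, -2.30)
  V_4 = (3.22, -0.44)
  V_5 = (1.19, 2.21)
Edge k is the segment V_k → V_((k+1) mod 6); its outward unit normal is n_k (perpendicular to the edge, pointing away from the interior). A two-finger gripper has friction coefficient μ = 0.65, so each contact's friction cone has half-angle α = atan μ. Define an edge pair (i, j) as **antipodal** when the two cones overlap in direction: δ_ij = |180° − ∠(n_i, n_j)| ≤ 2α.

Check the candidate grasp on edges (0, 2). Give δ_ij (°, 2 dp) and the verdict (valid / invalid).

δ = 48.02°, valid

α = atan 0.65 = 33.02°;  2α = 66.05°
edge 0: e_0 = (-1.93, -0.72);  n_0 = (-0.3495, +0.9369)
edge 2: e_2 = (+3.89, -2.03);  n_2 = (-0.4626, -0.8865)
∠(n_0, n_2) = 131.98°
δ = |180° − 131.98°| = 48.02°
48.02° ≤ 2α = 66.05°  →  valid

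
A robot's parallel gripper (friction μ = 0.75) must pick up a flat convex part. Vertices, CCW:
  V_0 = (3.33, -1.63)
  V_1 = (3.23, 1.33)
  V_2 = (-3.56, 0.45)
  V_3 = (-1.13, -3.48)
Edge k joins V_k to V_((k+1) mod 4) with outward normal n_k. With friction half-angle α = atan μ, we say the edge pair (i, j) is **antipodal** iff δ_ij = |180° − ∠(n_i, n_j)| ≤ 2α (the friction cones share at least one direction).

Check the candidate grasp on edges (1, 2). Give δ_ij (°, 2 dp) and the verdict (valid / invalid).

δ = 65.66°, valid

α = atan 0.75 = 36.87°;  2α = 73.74°
edge 1: e_1 = (-6.79, -0.88);  n_1 = (-0.1285, +0.9917)
edge 2: e_2 = (+2.43, -3.93);  n_2 = (-0.8505, -0.5259)
∠(n_1, n_2) = 114.34°
δ = |180° − 114.34°| = 65.66°
65.66° ≤ 2α = 73.74°  →  valid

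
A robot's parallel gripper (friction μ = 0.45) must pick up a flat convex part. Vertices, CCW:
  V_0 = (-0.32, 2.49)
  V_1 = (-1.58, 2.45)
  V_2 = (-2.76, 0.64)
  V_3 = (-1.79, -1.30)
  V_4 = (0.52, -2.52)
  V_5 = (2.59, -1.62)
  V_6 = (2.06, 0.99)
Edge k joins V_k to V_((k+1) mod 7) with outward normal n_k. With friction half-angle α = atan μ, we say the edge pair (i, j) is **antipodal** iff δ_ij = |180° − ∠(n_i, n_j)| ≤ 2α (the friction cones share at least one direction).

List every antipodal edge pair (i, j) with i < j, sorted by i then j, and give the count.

count = 7; pairs: (0,3), (0,4), (1,4), (1,5), (2,5), (2,6), (3,6)

α = atan 0.45 = 24.23°;  2α = 48.46°
n_0 = (-0.0317, +0.9995)
n_1 = (-0.8377, +0.5461)
n_2 = (-0.8944, -0.4472)
n_3 = (-0.4670, -0.8843)
n_4 = (+0.3987, -0.9171)
n_5 = (+0.9800, +0.1990)
n_6 = (+0.5332, +0.8460)
  (0,1): δ = 124.92°  ·
  (0,2): δ = 65.25°  ·
  (0,3): δ = 29.66°  ✓
  (0,4): δ = 21.68°  ✓
  (0,5): δ = 99.66°  ·
  (0,6): δ = 145.96°  ·
  (1,2): δ = 120.33°  ·
  (1,3): δ = 84.74°  ·
  (1,4): δ = 33.40°  ✓
  (1,5): δ = 44.58°  ✓
  (1,6): δ = 90.88°  ·
  (2,3): δ = 144.41°  ·
  (2,4): δ = 93.07°  ·
  (2,5): δ = 15.09°  ✓
  (2,6): δ = 31.21°  ✓
  (3,4): δ = 128.66°  ·
  (3,5): δ = 50.68°  ·
  (3,6): δ = 4.38°  ✓
  (4,5): δ = 102.02°  ·
  (4,6): δ = 55.72°  ·
  (5,6): δ = 133.70°  ·
antipodal pairs: 7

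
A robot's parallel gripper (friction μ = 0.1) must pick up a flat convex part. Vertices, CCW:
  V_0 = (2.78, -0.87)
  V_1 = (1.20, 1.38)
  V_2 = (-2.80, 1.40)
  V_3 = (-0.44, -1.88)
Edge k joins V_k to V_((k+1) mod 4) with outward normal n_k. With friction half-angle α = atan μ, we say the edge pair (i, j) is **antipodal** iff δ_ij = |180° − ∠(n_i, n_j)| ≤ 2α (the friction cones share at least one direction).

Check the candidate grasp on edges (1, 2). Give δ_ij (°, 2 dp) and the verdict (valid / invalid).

α = atan 0.1 = 5.71°;  2α = 11.42°
edge 1: e_1 = (-4.00, +0.02);  n_1 = (+0.0050, +1.0000)
edge 2: e_2 = (+2.36, -3.28);  n_2 = (-0.8117, -0.5840)
∠(n_1, n_2) = 126.02°
δ = |180° − 126.02°| = 53.98°
53.98° > 2α = 11.42°  →  invalid

δ = 53.98°, invalid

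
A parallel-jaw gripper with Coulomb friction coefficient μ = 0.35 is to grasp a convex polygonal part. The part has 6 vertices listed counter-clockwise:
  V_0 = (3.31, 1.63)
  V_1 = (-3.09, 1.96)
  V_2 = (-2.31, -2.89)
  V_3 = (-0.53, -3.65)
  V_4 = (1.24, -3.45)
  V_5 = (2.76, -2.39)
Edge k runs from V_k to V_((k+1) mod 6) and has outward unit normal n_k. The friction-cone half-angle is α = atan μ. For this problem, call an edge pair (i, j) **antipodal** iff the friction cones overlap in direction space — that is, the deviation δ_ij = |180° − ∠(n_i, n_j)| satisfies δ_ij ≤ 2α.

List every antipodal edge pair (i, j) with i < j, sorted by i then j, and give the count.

count = 4; pairs: (0,2), (0,3), (0,4), (1,5)

α = atan 0.35 = 19.29°;  2α = 38.58°
n_0 = (+0.0515, +0.9987)
n_1 = (-0.9873, -0.1588)
n_2 = (-0.3927, -0.9197)
n_3 = (+0.1123, -0.9937)
n_4 = (+0.5720, -0.8202)
n_5 = (+0.9908, -0.1356)
  (0,1): δ = 77.91°  ·
  (0,2): δ = 20.17°  ✓
  (0,3): δ = 9.40°  ✓
  (0,4): δ = 37.84°  ✓
  (0,5): δ = 85.16°  ·
  (1,2): δ = 122.26°  ·
  (1,3): δ = 92.69°  ·
  (1,4): δ = 64.25°  ·
  (1,5): δ = 16.93°  ✓
  (2,3): δ = 150.43°  ·
  (2,4): δ = 121.99°  ·
  (2,5): δ = 74.67°  ·
  (3,4): δ = 151.56°  ·
  (3,5): δ = 104.24°  ·
  (4,5): δ = 132.68°  ·
antipodal pairs: 4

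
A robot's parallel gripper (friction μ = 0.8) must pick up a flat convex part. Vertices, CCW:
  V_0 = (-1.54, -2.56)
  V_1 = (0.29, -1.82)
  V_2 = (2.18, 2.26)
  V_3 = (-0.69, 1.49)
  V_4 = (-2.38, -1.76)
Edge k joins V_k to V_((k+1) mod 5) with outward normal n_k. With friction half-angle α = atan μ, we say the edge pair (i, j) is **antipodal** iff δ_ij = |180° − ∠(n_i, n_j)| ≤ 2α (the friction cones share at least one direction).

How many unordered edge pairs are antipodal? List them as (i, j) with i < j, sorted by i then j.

count = 6; pairs: (0,2), (0,3), (1,2), (1,3), (1,4), (2,4)

α = atan 0.8 = 38.66°;  2α = 77.32°
n_0 = (+0.3749, -0.9271)
n_1 = (+0.9074, -0.4203)
n_2 = (-0.2591, +0.9658)
n_3 = (-0.8872, +0.4614)
n_4 = (-0.6897, -0.7241)
  (0,1): δ = 136.87°  ·
  (0,2): δ = 7.00°  ✓
  (0,3): δ = 40.51°  ✓
  (0,4): δ = 114.38°  ·
  (1,2): δ = 50.13°  ✓
  (1,3): δ = 2.62°  ✓
  (1,4): δ = 71.25°  ✓
  (2,3): δ = 132.49°  ·
  (2,4): δ = 58.62°  ✓
  (3,4): δ = 106.13°  ·
antipodal pairs: 6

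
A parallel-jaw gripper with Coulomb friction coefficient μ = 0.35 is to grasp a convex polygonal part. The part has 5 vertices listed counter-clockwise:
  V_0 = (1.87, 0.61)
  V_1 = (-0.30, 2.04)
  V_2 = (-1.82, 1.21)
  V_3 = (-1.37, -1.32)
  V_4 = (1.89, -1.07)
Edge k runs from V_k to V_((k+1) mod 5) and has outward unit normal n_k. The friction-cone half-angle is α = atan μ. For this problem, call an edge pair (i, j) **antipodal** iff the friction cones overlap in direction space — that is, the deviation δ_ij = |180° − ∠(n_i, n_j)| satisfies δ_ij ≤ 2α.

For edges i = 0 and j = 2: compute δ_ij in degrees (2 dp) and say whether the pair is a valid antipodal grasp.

α = atan 0.35 = 19.29°;  2α = 38.58°
edge 0: e_0 = (-2.17, +1.43);  n_0 = (+0.5503, +0.8350)
edge 2: e_2 = (+0.45, -2.53);  n_2 = (-0.9845, -0.1751)
∠(n_0, n_2) = 133.47°
δ = |180° − 133.47°| = 46.53°
46.53° > 2α = 38.58°  →  invalid

δ = 46.53°, invalid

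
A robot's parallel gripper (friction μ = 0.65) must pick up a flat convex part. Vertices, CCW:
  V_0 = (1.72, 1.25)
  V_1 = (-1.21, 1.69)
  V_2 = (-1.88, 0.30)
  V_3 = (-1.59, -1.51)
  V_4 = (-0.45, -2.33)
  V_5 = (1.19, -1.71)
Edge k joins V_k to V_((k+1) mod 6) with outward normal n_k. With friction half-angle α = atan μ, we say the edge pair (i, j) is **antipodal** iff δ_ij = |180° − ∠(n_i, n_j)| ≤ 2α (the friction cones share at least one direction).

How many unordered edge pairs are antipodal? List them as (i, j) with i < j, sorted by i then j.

α = atan 0.65 = 33.02°;  2α = 66.05°
n_0 = (+0.1485, +0.9889)
n_1 = (-0.9008, +0.4342)
n_2 = (-0.9874, -0.1582)
n_3 = (-0.5839, -0.8118)
n_4 = (+0.3536, -0.9354)
n_5 = (+0.9843, -0.1763)
  (0,1): δ = 107.19°  ·
  (0,2): δ = 72.36°  ·
  (0,3): δ = 27.19°  ✓
  (0,4): δ = 29.25°  ✓
  (0,5): δ = 88.39°  ·
  (1,2): δ = 145.16°  ·
  (1,3): δ = 99.99°  ·
  (1,4): δ = 43.56°  ✓
  (1,5): δ = 15.58°  ✓
  (2,3): δ = 134.83°  ·
  (2,4): δ = 78.39°  ·
  (2,5): δ = 19.25°  ✓
  (3,4): δ = 123.56°  ·
  (3,5): δ = 64.42°  ✓
  (4,5): δ = 120.86°  ·
antipodal pairs: 6

count = 6; pairs: (0,3), (0,4), (1,4), (1,5), (2,5), (3,5)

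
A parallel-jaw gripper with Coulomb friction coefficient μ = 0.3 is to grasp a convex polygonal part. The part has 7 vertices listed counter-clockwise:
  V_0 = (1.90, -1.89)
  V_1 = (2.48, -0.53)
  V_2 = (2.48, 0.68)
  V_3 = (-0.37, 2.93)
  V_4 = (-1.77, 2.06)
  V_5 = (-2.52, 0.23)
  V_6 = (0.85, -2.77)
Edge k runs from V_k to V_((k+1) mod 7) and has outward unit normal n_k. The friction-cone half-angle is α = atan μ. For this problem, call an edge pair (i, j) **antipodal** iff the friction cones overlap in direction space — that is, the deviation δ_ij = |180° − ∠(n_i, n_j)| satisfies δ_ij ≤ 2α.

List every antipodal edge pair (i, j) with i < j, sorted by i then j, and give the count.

count = 5; pairs: (0,4), (1,4), (2,5), (3,6), (4,6)

α = atan 0.3 = 16.70°;  2α = 33.40°
n_0 = (+0.9198, -0.3923)
n_1 = (+1.0000, -0.0000)
n_2 = (+0.6196, +0.7849)
n_3 = (-0.5278, +0.8494)
n_4 = (-0.9253, +0.3792)
n_5 = (-0.6649, -0.7469)
n_6 = (+0.6423, -0.7664)
  (0,1): δ = 156.90°  ·
  (0,2): δ = 105.19°  ·
  (0,3): δ = 35.05°  ·
  (0,4): δ = 0.81°  ✓
  (0,5): δ = 71.42°  ·
  (0,6): δ = 153.06°  ·
  (1,2): δ = 128.29°  ·
  (1,3): δ = 58.14°  ·
  (1,4): δ = 22.29°  ✓
  (1,5): δ = 48.32°  ·
  (1,6): δ = 129.97°  ·
  (2,3): δ = 109.85°  ·
  (2,4): δ = 74.00°  ·
  (2,5): δ = 3.39°  ✓
  (2,6): δ = 78.26°  ·
  (3,4): δ = 144.14°  ·
  (3,5): δ = 73.53°  ·
  (3,6): δ = 8.11°  ✓
  (4,5): δ = 109.39°  ·
  (4,6): δ = 27.75°  ✓
  (5,6): δ = 98.36°  ·
antipodal pairs: 5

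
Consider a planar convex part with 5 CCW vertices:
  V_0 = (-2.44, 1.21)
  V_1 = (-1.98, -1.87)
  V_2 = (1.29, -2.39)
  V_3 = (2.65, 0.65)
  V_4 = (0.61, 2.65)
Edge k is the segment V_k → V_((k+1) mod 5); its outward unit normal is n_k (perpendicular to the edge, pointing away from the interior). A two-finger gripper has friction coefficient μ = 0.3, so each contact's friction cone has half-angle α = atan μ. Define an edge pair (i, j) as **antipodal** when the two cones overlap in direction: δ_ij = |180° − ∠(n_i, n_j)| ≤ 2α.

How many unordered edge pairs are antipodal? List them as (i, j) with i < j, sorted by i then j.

count = 1; pairs: (0,2)

α = atan 0.3 = 16.70°;  2α = 33.40°
n_0 = (-0.9890, -0.1477)
n_1 = (-0.1570, -0.9876)
n_2 = (+0.9128, -0.4084)
n_3 = (+0.7001, +0.7141)
n_4 = (-0.4269, +0.9043)
  (0,1): δ = 107.53°  ·
  (0,2): δ = 32.60°  ✓
  (0,3): δ = 37.07°  ·
  (0,4): δ = 106.78°  ·
  (1,2): δ = 105.07°  ·
  (1,3): δ = 35.40°  ·
  (1,4): δ = 34.31°  ·
  (2,3): δ = 110.33°  ·
  (2,4): δ = 40.62°  ·
  (3,4): δ = 110.29°  ·
antipodal pairs: 1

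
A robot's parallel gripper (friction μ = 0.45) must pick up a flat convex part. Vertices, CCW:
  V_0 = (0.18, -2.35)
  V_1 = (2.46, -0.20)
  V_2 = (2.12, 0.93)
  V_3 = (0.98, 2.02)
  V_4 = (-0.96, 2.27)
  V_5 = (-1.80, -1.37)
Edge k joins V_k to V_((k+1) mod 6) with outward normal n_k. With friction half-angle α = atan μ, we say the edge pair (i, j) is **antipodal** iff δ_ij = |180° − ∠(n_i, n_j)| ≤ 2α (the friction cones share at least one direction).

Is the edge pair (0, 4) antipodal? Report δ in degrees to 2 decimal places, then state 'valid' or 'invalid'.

δ = 33.69°, valid

α = atan 0.45 = 24.23°;  2α = 48.46°
edge 0: e_0 = (+2.28, +2.15);  n_0 = (+0.6861, -0.7275)
edge 4: e_4 = (-0.84, -3.64);  n_4 = (-0.9744, +0.2249)
∠(n_0, n_4) = 146.31°
δ = |180° − 146.31°| = 33.69°
33.69° ≤ 2α = 48.46°  →  valid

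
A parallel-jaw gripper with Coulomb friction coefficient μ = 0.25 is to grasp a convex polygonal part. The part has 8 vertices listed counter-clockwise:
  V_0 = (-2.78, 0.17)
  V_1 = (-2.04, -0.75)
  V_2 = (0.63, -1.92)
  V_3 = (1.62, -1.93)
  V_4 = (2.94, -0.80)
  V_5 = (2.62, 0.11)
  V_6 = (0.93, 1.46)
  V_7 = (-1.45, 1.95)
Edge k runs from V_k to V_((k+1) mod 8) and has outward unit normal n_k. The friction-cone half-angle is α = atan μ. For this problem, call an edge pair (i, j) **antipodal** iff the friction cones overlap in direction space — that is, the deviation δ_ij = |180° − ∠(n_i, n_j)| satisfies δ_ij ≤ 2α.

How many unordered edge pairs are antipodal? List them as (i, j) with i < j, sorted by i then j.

α = atan 0.25 = 14.04°;  2α = 28.07°
n_0 = (-0.7792, -0.6268)
n_1 = (-0.4014, -0.9159)
n_2 = (-0.0101, -0.9999)
n_3 = (+0.6503, -0.7597)
n_4 = (+0.9434, +0.3317)
n_5 = (+0.6241, +0.7813)
n_6 = (+0.2017, +0.9795)
n_7 = (-0.8011, +0.5986)
  (0,1): δ = 152.47°  ·
  (0,2): δ = 129.39°  ·
  (0,3): δ = 88.25°  ·
  (0,4): δ = 19.44°  ✓
  (0,5): δ = 12.57°  ✓
  (0,6): δ = 39.55°  ·
  (0,7): δ = 104.42°  ·
  (1,2): δ = 156.92°  ·
  (1,3): δ = 115.77°  ·
  (1,4): δ = 46.96°  ·
  (1,5): δ = 14.96°  ✓
  (1,6): δ = 12.03°  ✓
  (1,7): δ = 76.90°  ·
  (2,3): δ = 138.86°  ·
  (2,4): δ = 70.05°  ·
  (2,5): δ = 38.04°  ·
  (2,6): δ = 11.05°  ✓
  (2,7): δ = 53.81°  ·
  (3,4): δ = 111.19°  ·
  (3,5): δ = 79.18°  ·
  (3,6): δ = 52.20°  ·
  (3,7): δ = 12.67°  ✓
  (4,5): δ = 147.99°  ·
  (4,6): δ = 121.01°  ·
  (4,7): δ = 56.14°  ·
  (5,6): δ = 153.02°  ·
  (5,7): δ = 88.15°  ·
  (6,7): δ = 115.13°  ·
antipodal pairs: 6

count = 6; pairs: (0,4), (0,5), (1,5), (1,6), (2,6), (3,7)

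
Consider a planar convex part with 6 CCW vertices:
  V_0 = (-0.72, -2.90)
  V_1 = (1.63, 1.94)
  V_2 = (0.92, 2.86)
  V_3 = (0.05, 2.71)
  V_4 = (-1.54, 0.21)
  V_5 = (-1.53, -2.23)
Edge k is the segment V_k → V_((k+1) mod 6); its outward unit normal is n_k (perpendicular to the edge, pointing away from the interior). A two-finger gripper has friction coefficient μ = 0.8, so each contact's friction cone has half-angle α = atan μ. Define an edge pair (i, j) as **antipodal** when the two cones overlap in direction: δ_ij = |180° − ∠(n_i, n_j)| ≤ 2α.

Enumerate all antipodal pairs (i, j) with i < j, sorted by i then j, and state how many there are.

count = 8; pairs: (0,2), (0,3), (0,4), (0,5), (1,3), (1,4), (1,5), (2,5)

α = atan 0.8 = 38.66°;  2α = 77.32°
n_0 = (+0.8996, -0.4368)
n_1 = (+0.7917, +0.6110)
n_2 = (-0.1699, +0.9855)
n_3 = (-0.8438, +0.5367)
n_4 = (-1.0000, -0.0041)
n_5 = (-0.6374, -0.7706)
  (0,1): δ = 116.44°  ·
  (0,2): δ = 54.32°  ✓
  (0,3): δ = 6.56°  ✓
  (0,4): δ = 26.13°  ✓
  (0,5): δ = 76.30°  ✓
  (1,2): δ = 117.88°  ·
  (1,3): δ = 70.12°  ✓
  (1,4): δ = 37.42°  ✓
  (1,5): δ = 12.75°  ✓
  (2,3): δ = 132.24°  ·
  (2,4): δ = 99.55°  ·
  (2,5): δ = 49.38°  ✓
  (3,4): δ = 147.31°  ·
  (3,5): δ = 97.14°  ·
  (4,5): δ = 129.83°  ·
antipodal pairs: 8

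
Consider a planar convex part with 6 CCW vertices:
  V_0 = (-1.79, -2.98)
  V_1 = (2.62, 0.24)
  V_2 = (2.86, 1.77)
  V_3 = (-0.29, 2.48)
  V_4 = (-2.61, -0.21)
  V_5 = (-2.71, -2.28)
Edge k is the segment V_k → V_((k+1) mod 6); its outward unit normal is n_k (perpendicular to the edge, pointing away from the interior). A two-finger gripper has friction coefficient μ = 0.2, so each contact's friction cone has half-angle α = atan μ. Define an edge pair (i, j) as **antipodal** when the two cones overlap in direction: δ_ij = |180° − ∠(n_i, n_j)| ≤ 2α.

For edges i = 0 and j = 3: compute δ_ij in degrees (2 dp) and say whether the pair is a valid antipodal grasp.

δ = 13.09°, valid

α = atan 0.2 = 11.31°;  2α = 22.62°
edge 0: e_0 = (+4.41, +3.22);  n_0 = (+0.5897, -0.8076)
edge 3: e_3 = (-2.32, -2.69);  n_3 = (-0.7573, +0.6531)
∠(n_0, n_3) = 166.91°
δ = |180° − 166.91°| = 13.09°
13.09° ≤ 2α = 22.62°  →  valid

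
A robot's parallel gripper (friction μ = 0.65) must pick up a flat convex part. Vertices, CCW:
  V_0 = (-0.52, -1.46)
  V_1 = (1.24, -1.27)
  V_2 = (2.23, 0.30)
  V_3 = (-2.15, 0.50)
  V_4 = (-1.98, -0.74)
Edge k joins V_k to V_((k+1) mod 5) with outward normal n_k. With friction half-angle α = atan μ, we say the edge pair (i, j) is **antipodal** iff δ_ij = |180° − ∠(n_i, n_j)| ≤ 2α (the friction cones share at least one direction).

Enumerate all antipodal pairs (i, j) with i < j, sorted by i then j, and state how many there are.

α = atan 0.65 = 33.02°;  2α = 66.05°
n_0 = (+0.1073, -0.9942)
n_1 = (+0.8459, -0.5334)
n_2 = (+0.0456, +0.9990)
n_3 = (-0.9907, -0.1358)
n_4 = (-0.4423, -0.8969)
  (0,1): δ = 128.40°  ·
  (0,2): δ = 8.78°  ✓
  (0,3): δ = 91.64°  ·
  (0,4): δ = 147.59°  ·
  (1,2): δ = 60.38°  ✓
  (1,3): δ = 40.04°  ✓
  (1,4): δ = 95.98°  ·
  (2,3): δ = 79.58°  ·
  (2,4): δ = 23.64°  ✓
  (3,4): δ = 124.06°  ·
antipodal pairs: 4

count = 4; pairs: (0,2), (1,2), (1,3), (2,4)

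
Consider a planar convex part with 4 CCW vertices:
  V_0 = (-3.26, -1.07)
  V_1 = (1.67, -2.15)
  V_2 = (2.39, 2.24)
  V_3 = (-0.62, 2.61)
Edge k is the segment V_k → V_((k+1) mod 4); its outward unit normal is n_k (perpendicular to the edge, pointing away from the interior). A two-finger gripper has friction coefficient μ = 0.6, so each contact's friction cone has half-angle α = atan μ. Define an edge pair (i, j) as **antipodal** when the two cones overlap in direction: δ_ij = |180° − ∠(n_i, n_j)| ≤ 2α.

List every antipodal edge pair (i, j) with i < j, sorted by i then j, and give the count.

α = atan 0.6 = 30.96°;  2α = 61.93°
n_0 = (-0.2140, -0.9768)
n_1 = (+0.9868, -0.1618)
n_2 = (+0.1220, +0.9925)
n_3 = (-0.8125, +0.5829)
  (0,1): δ = 86.96°  ·
  (0,2): δ = 5.35°  ✓
  (0,3): δ = 66.70°  ·
  (1,2): δ = 87.69°  ·
  (1,3): δ = 26.34°  ✓
  (2,3): δ = 118.65°  ·
antipodal pairs: 2

count = 2; pairs: (0,2), (1,3)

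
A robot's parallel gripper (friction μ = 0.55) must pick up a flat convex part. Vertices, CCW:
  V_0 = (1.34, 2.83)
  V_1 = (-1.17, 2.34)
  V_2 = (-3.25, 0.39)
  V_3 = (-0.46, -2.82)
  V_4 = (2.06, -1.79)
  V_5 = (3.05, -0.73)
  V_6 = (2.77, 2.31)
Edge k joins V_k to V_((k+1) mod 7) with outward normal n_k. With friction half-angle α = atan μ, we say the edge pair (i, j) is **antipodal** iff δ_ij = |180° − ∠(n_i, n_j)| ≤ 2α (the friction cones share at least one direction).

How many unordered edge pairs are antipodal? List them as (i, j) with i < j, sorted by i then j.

α = atan 0.55 = 28.81°;  2α = 57.62°
n_0 = (-0.1916, +0.9815)
n_1 = (-0.6839, +0.7295)
n_2 = (-0.7548, -0.6560)
n_3 = (+0.3783, -0.9257)
n_4 = (+0.7308, -0.6826)
n_5 = (+0.9958, +0.0917)
n_6 = (+0.3417, +0.9398)
  (0,1): δ = 147.89°  ·
  (0,2): δ = 60.05°  ·
  (0,3): δ = 11.19°  ✓
  (0,4): δ = 35.91°  ✓
  (0,5): δ = 84.22°  ·
  (0,6): δ = 148.97°  ·
  (1,2): δ = 92.16°  ·
  (1,3): δ = 20.92°  ✓
  (1,4): δ = 3.80°  ✓
  (1,5): δ = 52.11°  ✓
  (1,6): δ = 116.86°  ·
  (2,3): δ = 108.76°  ·
  (2,4): δ = 84.04°  ·
  (2,5): δ = 35.73°  ✓
  (2,6): δ = 29.02°  ✓
  (3,4): δ = 155.28°  ·
  (3,5): δ = 106.97°  ·
  (3,6): δ = 42.21°  ✓
  (4,5): δ = 131.69°  ·
  (4,6): δ = 66.94°  ·
  (5,6): δ = 115.25°  ·
antipodal pairs: 8

count = 8; pairs: (0,3), (0,4), (1,3), (1,4), (1,5), (2,5), (2,6), (3,6)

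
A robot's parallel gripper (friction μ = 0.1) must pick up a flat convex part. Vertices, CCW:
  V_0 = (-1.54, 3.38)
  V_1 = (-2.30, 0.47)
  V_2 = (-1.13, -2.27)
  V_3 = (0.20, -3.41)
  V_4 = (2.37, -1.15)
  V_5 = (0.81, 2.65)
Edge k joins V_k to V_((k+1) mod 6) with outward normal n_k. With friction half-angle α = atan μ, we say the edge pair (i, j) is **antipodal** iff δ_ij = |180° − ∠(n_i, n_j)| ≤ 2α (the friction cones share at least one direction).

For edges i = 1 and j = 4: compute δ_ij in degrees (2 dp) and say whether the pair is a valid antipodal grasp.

α = atan 0.1 = 5.71°;  2α = 11.42°
edge 1: e_1 = (+1.17, -2.74);  n_1 = (-0.9197, -0.3927)
edge 4: e_4 = (-1.56, +3.80);  n_4 = (+0.9251, +0.3798)
∠(n_1, n_4) = 179.20°
δ = |180° − 179.20°| = 0.80°
0.80° ≤ 2α = 11.42°  →  valid

δ = 0.80°, valid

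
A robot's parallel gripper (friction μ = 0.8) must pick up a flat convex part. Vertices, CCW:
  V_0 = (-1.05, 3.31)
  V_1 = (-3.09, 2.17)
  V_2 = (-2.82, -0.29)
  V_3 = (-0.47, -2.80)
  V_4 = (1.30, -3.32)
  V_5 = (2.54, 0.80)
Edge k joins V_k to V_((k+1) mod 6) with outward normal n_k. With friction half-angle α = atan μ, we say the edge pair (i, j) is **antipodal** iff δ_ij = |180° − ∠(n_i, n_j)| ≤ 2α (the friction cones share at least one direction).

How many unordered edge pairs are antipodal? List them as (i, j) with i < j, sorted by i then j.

α = atan 0.8 = 38.66°;  2α = 77.32°
n_0 = (-0.4878, +0.8729)
n_1 = (-0.9940, -0.1091)
n_2 = (-0.7300, -0.6835)
n_3 = (-0.2819, -0.9595)
n_4 = (+0.9576, -0.2882)
n_5 = (+0.5730, +0.8196)
  (0,1): δ = 112.93°  ·
  (0,2): δ = 76.08°  ✓
  (0,3): δ = 45.57°  ✓
  (0,4): δ = 44.05°  ✓
  (0,5): δ = 115.84°  ·
  (1,2): δ = 143.15°  ·
  (1,3): δ = 112.64°  ·
  (1,4): δ = 23.01°  ✓
  (1,5): δ = 48.78°  ✓
  (2,3): δ = 149.49°  ·
  (2,4): δ = 59.86°  ✓
  (2,5): δ = 11.93°  ✓
  (3,4): δ = 90.38°  ·
  (3,5): δ = 18.59°  ✓
  (4,5): δ = 108.21°  ·
antipodal pairs: 8

count = 8; pairs: (0,2), (0,3), (0,4), (1,4), (1,5), (2,4), (2,5), (3,5)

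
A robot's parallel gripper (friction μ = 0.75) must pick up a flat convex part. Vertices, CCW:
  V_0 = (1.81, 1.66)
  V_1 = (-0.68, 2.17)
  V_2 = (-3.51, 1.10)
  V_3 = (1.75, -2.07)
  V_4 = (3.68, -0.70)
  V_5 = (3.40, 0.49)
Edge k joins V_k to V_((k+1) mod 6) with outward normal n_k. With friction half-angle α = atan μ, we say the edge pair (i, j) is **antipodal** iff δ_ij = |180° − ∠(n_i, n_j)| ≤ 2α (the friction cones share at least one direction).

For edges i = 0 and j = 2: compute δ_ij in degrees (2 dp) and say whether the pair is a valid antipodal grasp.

δ = 19.50°, valid

α = atan 0.75 = 36.87°;  2α = 73.74°
edge 0: e_0 = (-2.49, +0.51);  n_0 = (+0.2007, +0.9797)
edge 2: e_2 = (+5.26, -3.17);  n_2 = (-0.5162, -0.8565)
∠(n_0, n_2) = 160.50°
δ = |180° − 160.50°| = 19.50°
19.50° ≤ 2α = 73.74°  →  valid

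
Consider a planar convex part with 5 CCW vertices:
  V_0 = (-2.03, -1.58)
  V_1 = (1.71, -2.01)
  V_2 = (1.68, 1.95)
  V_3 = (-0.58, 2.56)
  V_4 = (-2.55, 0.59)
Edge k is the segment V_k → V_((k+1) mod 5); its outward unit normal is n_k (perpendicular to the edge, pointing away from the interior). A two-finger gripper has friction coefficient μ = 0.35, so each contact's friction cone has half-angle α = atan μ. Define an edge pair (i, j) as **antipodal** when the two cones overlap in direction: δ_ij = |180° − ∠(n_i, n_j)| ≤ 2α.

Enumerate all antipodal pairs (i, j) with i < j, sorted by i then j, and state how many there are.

count = 2; pairs: (0,2), (1,4)

α = atan 0.35 = 19.29°;  2α = 38.58°
n_0 = (-0.1142, -0.9935)
n_1 = (+1.0000, +0.0076)
n_2 = (+0.2606, +0.9655)
n_3 = (-0.7071, +0.7071)
n_4 = (-0.9725, -0.2330)
  (0,1): δ = 83.01°  ·
  (0,2): δ = 8.55°  ✓
  (0,3): δ = 51.56°  ·
  (0,4): δ = 110.03°  ·
  (1,2): δ = 105.54°  ·
  (1,3): δ = 45.43°  ·
  (1,4): δ = 13.04°  ✓
  (2,3): δ = 119.90°  ·
  (2,4): δ = 61.42°  ·
  (3,4): δ = 121.52°  ·
antipodal pairs: 2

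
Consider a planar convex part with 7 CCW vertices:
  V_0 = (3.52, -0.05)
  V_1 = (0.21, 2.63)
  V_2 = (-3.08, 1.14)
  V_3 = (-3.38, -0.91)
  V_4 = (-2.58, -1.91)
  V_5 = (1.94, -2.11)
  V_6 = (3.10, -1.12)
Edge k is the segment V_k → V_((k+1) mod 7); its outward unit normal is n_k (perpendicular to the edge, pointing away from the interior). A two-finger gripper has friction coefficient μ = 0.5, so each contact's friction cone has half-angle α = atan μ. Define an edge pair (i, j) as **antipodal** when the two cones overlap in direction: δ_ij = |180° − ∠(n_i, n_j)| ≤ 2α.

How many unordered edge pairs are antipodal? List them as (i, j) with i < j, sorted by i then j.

count = 7; pairs: (0,3), (0,4), (1,4), (1,5), (1,6), (2,5), (2,6)

α = atan 0.5 = 26.57°;  2α = 53.13°
n_0 = (+0.6293, +0.7772)
n_1 = (-0.4126, +0.9109)
n_2 = (-0.9895, +0.1448)
n_3 = (-0.7809, -0.6247)
n_4 = (-0.0442, -0.9990)
n_5 = (+0.6492, -0.7606)
n_6 = (+0.9309, -0.3654)
  (0,1): δ = 116.64°  ·
  (0,2): δ = 59.33°  ·
  (0,3): δ = 12.34°  ✓
  (0,4): δ = 36.46°  ✓
  (0,5): δ = 79.48°  ·
  (0,6): δ = 107.56°  ·
  (1,2): δ = 122.69°  ·
  (1,3): δ = 75.71°  ·
  (1,4): δ = 26.90°  ✓
  (1,5): δ = 16.11°  ✓
  (1,6): δ = 44.20°  ✓
  (2,3): δ = 133.01°  ·
  (2,4): δ = 84.21°  ·
  (2,5): δ = 41.20°  ✓
  (2,6): δ = 13.11°  ✓
  (3,4): δ = 131.19°  ·
  (3,5): δ = 88.18°  ·
  (3,6): δ = 60.09°  ·
  (4,5): δ = 136.99°  ·
  (4,6): δ = 108.90°  ·
  (5,6): δ = 151.91°  ·
antipodal pairs: 7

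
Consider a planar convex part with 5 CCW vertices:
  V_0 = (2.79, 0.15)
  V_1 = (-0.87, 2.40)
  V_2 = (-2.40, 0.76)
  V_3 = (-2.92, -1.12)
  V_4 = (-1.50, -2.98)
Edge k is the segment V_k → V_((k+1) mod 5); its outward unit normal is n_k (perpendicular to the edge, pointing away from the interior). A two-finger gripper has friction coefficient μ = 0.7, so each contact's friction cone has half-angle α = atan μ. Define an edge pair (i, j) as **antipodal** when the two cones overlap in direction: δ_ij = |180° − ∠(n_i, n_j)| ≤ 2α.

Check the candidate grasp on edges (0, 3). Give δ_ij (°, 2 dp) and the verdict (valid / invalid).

δ = 21.06°, valid

α = atan 0.7 = 34.99°;  2α = 69.98°
edge 0: e_0 = (-3.66, +2.25);  n_0 = (+0.5237, +0.8519)
edge 3: e_3 = (+1.42, -1.86);  n_3 = (-0.7948, -0.6068)
∠(n_0, n_3) = 158.94°
δ = |180° − 158.94°| = 21.06°
21.06° ≤ 2α = 69.98°  →  valid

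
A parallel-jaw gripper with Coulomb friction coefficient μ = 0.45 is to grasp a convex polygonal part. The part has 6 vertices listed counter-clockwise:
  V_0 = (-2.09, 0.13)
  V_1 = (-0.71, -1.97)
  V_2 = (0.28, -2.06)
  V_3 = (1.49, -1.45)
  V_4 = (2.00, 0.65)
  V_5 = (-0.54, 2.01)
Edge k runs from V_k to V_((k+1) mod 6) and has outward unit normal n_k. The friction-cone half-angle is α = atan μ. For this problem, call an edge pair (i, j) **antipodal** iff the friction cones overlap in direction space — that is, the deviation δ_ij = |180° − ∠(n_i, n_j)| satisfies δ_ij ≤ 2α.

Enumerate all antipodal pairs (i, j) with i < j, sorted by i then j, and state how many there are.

count = 5; pairs: (0,3), (0,4), (1,4), (2,5), (3,5)

α = atan 0.45 = 24.23°;  2α = 48.46°
n_0 = (-0.8357, -0.5492)
n_1 = (-0.0905, -0.9959)
n_2 = (+0.4502, -0.8929)
n_3 = (+0.9718, -0.2360)
n_4 = (+0.4720, +0.8816)
n_5 = (-0.7716, +0.6361)
  (0,1): δ = 128.51°  ·
  (0,2): δ = 96.56°  ·
  (0,3): δ = 46.96°  ✓
  (0,4): δ = 28.52°  ✓
  (0,5): δ = 107.18°  ·
  (1,2): δ = 148.05°  ·
  (1,3): δ = 98.46°  ·
  (1,4): δ = 22.97°  ✓
  (1,5): δ = 55.69°  ·
  (2,3): δ = 130.40°  ·
  (2,4): δ = 54.92°  ·
  (2,5): δ = 23.74°  ✓
  (3,4): δ = 104.52°  ·
  (3,5): δ = 25.85°  ✓
  (4,5): δ = 101.34°  ·
antipodal pairs: 5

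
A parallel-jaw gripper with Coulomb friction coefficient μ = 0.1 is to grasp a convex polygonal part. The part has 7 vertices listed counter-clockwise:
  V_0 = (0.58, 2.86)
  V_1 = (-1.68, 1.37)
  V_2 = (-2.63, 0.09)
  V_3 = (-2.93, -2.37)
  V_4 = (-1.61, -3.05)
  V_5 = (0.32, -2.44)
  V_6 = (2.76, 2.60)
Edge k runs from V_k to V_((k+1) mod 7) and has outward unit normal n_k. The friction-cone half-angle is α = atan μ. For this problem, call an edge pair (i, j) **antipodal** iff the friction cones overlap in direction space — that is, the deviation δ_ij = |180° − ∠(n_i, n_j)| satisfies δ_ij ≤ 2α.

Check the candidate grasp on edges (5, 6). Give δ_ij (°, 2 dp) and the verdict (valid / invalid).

δ = 70.97°, invalid

α = atan 0.1 = 5.71°;  2α = 11.42°
edge 5: e_5 = (+2.44, +5.04);  n_5 = (+0.9001, -0.4357)
edge 6: e_6 = (-2.18, +0.26);  n_6 = (+0.1184, +0.9930)
∠(n_5, n_6) = 109.03°
δ = |180° − 109.03°| = 70.97°
70.97° > 2α = 11.42°  →  invalid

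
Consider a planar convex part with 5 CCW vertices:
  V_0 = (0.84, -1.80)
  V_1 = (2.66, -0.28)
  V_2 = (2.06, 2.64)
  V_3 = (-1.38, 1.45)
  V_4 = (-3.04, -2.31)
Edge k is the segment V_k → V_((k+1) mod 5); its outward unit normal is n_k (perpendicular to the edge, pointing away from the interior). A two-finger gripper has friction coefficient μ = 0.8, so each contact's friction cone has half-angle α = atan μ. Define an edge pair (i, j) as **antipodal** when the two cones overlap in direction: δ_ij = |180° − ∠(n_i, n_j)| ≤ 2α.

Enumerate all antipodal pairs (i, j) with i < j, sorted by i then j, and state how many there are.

count = 5; pairs: (0,2), (0,3), (1,3), (2,4), (3,4)

α = atan 0.8 = 38.66°;  2α = 77.32°
n_0 = (+0.6410, -0.7675)
n_1 = (+0.9795, +0.2013)
n_2 = (-0.3269, +0.9451)
n_3 = (-0.9148, +0.4039)
n_4 = (+0.1303, -0.9915)
  (0,1): δ = 118.26°  ·
  (0,2): δ = 20.79°  ✓
  (0,3): δ = 26.31°  ✓
  (0,4): δ = 147.62°  ·
  (1,2): δ = 82.53°  ·
  (1,3): δ = 35.43°  ✓
  (1,4): δ = 85.88°  ·
  (2,3): δ = 132.90°  ·
  (2,4): δ = 11.59°  ✓
  (3,4): δ = 58.69°  ✓
antipodal pairs: 5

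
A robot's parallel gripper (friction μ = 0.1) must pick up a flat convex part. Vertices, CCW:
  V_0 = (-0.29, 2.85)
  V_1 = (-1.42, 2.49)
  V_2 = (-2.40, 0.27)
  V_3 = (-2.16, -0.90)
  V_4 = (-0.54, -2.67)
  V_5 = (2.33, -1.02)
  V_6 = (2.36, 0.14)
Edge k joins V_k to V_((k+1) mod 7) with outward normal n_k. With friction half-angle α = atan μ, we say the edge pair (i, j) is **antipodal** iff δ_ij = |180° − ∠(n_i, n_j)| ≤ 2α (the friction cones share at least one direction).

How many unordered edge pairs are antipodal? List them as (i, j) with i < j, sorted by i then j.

count = 1; pairs: (3,6)

α = atan 0.1 = 5.71°;  2α = 11.42°
n_0 = (-0.3036, +0.9528)
n_1 = (-0.9148, +0.4038)
n_2 = (-0.9796, -0.2009)
n_3 = (-0.7377, -0.6752)
n_4 = (+0.4984, -0.8669)
n_5 = (+0.9997, -0.0259)
n_6 = (+0.7150, +0.6991)
  (0,1): δ = 131.49°  ·
  (0,2): δ = 96.08°  ·
  (0,3): δ = 65.20°  ·
  (0,4): δ = 12.22°  ·
  (0,5): δ = 70.85°  ·
  (0,6): δ = 116.69°  ·
  (1,2): δ = 144.59°  ·
  (1,3): δ = 113.71°  ·
  (1,4): δ = 36.29°  ·
  (1,5): δ = 22.34°  ·
  (1,6): δ = 68.18°  ·
  (2,3): δ = 149.13°  ·
  (2,4): δ = 71.70°  ·
  (2,5): δ = 13.07°  ·
  (2,6): δ = 32.77°  ·
  (3,4): δ = 102.57°  ·
  (3,5): δ = 43.95°  ·
  (3,6): δ = 1.89°  ✓
  (4,5): δ = 121.38°  ·
  (4,6): δ = 75.54°  ·
  (5,6): δ = 134.16°  ·
antipodal pairs: 1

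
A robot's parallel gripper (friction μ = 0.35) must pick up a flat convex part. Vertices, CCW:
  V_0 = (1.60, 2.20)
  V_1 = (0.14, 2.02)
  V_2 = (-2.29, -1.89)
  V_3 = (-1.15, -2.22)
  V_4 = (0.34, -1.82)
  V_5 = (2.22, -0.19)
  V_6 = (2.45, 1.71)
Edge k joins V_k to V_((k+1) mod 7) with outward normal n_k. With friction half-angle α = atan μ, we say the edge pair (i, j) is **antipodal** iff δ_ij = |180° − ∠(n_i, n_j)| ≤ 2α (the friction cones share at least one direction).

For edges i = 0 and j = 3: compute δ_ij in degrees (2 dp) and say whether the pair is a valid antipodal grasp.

δ = 8.00°, valid

α = atan 0.35 = 19.29°;  2α = 38.58°
edge 0: e_0 = (-1.46, -0.18);  n_0 = (-0.1224, +0.9925)
edge 3: e_3 = (+1.49, +0.40);  n_3 = (+0.2593, -0.9658)
∠(n_0, n_3) = 172.00°
δ = |180° − 172.00°| = 8.00°
8.00° ≤ 2α = 38.58°  →  valid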